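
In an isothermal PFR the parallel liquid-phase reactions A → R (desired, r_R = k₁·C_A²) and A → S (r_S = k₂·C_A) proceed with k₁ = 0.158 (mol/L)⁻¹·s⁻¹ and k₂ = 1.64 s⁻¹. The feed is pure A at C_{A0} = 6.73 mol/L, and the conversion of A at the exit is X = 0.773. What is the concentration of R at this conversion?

C_A = C_{A0}(1−X) = 1.528 mol/L.
Along a PFR/batch, dC_S/dC_A = −r_S/(r_R+r_S) = −k₂/(k₂+k₁·C_A).
Integrating from C_{A0} to C_A: C_S = (1.64/0.158)·ln[(1.64+0.158·6.73)/(1.64+0.158·1.53)] = 10.38·ln(2.703/1.881) = 3.762 mol/L.
Then C_R = (C_{A0}−C_A) − C_S = 5.202 − 3.762 = 1.440 mol/L.

1.44 mol/L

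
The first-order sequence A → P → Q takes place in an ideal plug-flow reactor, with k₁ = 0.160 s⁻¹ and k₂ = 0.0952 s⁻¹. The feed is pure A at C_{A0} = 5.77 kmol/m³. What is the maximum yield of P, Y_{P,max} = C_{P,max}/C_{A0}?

At the optimum, C_{P,max}/C_{A0} = (k₁/k₂)^[k₂/(k₂−k₁)].
= (0.160/0.0952)^(0.0952/(0.0952−0.160)) = (1.681)^(-1.469) = 0.4664.

0.466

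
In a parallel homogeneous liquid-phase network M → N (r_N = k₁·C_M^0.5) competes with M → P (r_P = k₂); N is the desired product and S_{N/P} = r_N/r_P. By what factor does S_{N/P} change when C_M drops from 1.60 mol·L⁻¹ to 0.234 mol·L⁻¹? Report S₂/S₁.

0.382

S_{N/P} = (k₁/k₂)·C_M^0.5, so S₂/S₁ = (C_{M,2}/C_{M,1})^0.5.
= (0.234/1.60)^0.5 = (0.1462)^0.5 = 0.382.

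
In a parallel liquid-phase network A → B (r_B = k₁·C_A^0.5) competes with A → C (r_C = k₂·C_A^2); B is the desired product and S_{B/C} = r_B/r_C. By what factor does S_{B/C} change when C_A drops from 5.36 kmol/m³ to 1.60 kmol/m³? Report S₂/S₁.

S_{B/C} = (k₁/k₂)·C_A^-1.5, so S₂/S₁ = (C_{A,2}/C_{A,1})^-1.5.
= (1.60/5.36)^(-1.5) = (0.2985)^(-1.5) = 6.13.

6.13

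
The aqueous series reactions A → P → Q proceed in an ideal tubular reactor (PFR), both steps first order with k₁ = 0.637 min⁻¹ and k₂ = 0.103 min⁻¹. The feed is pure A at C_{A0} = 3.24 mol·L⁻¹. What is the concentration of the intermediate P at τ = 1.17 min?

1.59 mol·L⁻¹

For first-order series with pure A initially, C_P(τ) = k₁C_{A0}/(k₂−k₁)·(e^(−k₁τ) − e^(−k₂τ)).
e^(−k₁τ) = e^(−0.637×1.17) = e^(−0.7453) = 0.4746; e^(−k₂τ) = e^(−0.1205) = 0.8865.
C_P = 0.637×3.24/(0.103−0.637) × (0.4746−0.8865) = (-3.865)×(-0.4119) = 1.592 mol·L⁻¹.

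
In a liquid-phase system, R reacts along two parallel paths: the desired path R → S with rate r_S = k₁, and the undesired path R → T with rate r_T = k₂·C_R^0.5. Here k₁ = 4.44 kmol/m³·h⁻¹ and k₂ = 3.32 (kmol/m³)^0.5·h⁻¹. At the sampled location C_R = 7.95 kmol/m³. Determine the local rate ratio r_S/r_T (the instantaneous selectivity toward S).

S_{S/T} = r_S/r_T = (k₁)/(k₂·C_R^0.5) = (k₁/k₂)·C_R^-0.5.
= (4.44) / (3.32×7.950^0.5) = 4.440/9.361 = 0.474.

0.474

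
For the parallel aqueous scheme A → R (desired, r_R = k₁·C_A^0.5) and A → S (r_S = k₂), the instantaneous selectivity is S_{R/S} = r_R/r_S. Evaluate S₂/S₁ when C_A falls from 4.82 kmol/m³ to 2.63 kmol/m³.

S_{R/S} = (k₁/k₂)·C_A^0.5, so S₂/S₁ = (C_{A,2}/C_{A,1})^0.5.
= (2.63/4.82)^0.5 = (0.5456)^0.5 = 0.739.
Selectivity toward R falls as C_A falls — high-concentration operation is favoured.

0.739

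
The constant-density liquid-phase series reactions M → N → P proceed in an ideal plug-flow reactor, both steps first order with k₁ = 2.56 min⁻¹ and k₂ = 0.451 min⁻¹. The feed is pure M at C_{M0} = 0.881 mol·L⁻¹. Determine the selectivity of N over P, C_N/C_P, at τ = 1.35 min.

Solving the coupled first-order balances gives C_N(τ) = [k₁/(k₂−k₁)]·C_{M0}·(e^(−k₁τ) − e^(−k₂τ)).
e^(−k₁τ) = e^(−2.56×1.35) = e^(−3.456) = 0.03156; e^(−k₂τ) = e^(−0.6089) = 0.5440.
C_N = 2.56×0.881/(0.451−2.56) × (0.03156−0.5440) = (-1.069)×(-0.5124) = 0.5480 mol·L⁻¹.
C_M = C_{M0}e^(−k₁τ) = 0.02780 mol·L⁻¹, so C_P = C_{M0}−C_M−C_N = 0.3052 mol·L⁻¹; C_N/C_P = 1.80.

1.80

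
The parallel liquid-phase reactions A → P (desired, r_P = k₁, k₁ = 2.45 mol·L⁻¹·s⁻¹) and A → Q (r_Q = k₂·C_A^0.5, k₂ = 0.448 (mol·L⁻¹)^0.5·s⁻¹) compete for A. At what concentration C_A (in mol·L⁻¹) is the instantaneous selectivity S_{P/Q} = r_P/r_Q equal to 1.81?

S_{P/Q} = (k₁/k₂)·C_A^-0.5 ⇒ C_A = (S·k₂/k₁)^(-2).
= (1.81×0.448/2.45)^(-2) = (0.3310)^(-2) = 9.13 mol·L⁻¹.

9.13 mol·L⁻¹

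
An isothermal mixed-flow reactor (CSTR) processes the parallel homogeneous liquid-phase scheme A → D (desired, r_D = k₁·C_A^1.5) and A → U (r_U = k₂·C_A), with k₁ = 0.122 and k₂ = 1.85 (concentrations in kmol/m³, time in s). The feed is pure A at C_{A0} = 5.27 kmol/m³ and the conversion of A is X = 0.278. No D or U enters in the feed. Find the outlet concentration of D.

0.167 kmol/m³

Exit C_A = C_{A0}(1−X) = 5.27×0.722 = 3.805 kmol/m³.
Rates in a CSTR are evaluated at the outlet concentration: r_D = 0.122×3.805^1.5 = 0.9055, r_U = 1.85×3.805 = 7.039.
Fraction of consumed A going to D: r_D/(r_D+r_U) = 0.1140.
C_D = 0.1140·C_{A0}·X = 0.1140×5.27×0.278 = 0.167 kmol/m³.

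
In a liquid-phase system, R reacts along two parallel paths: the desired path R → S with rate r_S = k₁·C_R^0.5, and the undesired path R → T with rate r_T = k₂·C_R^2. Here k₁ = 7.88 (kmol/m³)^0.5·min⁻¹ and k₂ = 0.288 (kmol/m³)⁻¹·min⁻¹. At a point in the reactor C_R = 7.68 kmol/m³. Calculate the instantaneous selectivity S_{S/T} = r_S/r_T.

1.29

S_{S/T} = r_S/r_T = (k₁·C_R^0.5)/(k₂·C_R^2) = (k₁/k₂)·C_R^-1.5.
= (7.88×7.680^0.5) / (0.288×7.680^2) = 21.84/16.99 = 1.29.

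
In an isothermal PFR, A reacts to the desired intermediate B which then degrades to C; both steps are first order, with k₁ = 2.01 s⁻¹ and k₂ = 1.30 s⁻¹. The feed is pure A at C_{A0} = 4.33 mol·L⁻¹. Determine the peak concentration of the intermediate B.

Evaluating C_B at τ_opt = ln(k₂/k₁)/(k₂−k₁) gives C_{B,max}/C_{A0} = (k₁/k₂)^[k₂/(k₂−k₁)].
= (2.01/1.30)^(1.30/(1.30−2.01)) = (1.546)^(-1.831) = 0.4503.
C_{B,max} = 0.4503×4.33 = 1.95 mol·L⁻¹.

1.95 mol·L⁻¹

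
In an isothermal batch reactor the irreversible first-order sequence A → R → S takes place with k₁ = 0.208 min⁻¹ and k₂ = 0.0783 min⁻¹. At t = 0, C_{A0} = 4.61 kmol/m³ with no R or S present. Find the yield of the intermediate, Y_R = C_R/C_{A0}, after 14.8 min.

0.429

For first-order series with pure A initially, C_R(t) = k₁C_{A0}/(k₂−k₁)·(e^(−k₁t) − e^(−k₂t)).
e^(−k₁t) = e^(−0.208×14.8) = e^(−3.078) = 0.04603; e^(−k₂t) = e^(−1.159) = 0.3139.
C_R = 0.208×4.61/(0.0783−0.208) × (0.04603−0.3139) = (-7.393)×(-0.2678) = 1.980 kmol/m³.
Y_R = C_R/C_{A0} = 1.980/4.61 = 0.429.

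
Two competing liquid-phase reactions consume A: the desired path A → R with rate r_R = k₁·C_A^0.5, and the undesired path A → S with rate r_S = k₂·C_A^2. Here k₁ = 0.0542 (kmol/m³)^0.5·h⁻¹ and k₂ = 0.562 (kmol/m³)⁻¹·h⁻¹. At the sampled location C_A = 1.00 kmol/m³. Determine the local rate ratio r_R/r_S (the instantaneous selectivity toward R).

0.0964

S_{R/S} = r_R/r_S = (k₁·C_A^0.5)/(k₂·C_A^2) = (k₁/k₂)·C_A^-1.5.
= (0.0542×1.000^0.5) / (0.562×1.000^2) = 0.05420/0.5620 = 0.0964.
The undesired path is higher order in A, so low C_A (CSTR or dilute feed) favours R.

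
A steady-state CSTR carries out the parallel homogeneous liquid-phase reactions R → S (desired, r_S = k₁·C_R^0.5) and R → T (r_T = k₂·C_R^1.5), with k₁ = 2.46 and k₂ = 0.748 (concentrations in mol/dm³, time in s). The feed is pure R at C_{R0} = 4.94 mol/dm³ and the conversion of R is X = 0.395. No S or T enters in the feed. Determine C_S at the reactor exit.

1.02 mol/dm³

Exit C_R = C_{R0}(1−X) = 4.94×0.605 = 2.989 mol/dm³.
Rates in a CSTR are evaluated at the outlet concentration: r_S = 2.46×2.989^0.5 = 4.253, r_T = 0.748×2.989^1.5 = 3.865.
Fraction of consumed R going to S: r_S/(r_S+r_T) = 0.5239.
C_S = 0.5239·C_{R0}·X = 0.5239×4.94×0.395 = 1.02 mol/dm³.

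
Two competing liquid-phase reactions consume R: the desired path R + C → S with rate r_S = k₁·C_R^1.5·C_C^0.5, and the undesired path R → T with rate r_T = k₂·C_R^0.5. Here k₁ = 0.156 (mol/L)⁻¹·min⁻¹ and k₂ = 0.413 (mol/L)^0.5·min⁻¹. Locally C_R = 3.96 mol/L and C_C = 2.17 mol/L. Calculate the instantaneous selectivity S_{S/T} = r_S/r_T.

S_{S/T} = r_S/r_T = (k₁·C_R^1.5·C_C^0.5)/(k₂·C_R^0.5) = (k₁/k₂)·C_R·C_C^0.5.
= (0.156×3.960^1.5×2.170^0.5) / (0.413×3.960^0.5) = 1.811/0.8219 = 2.20.
Since the desired path is higher order in R, keeping C_R high (PFR or concentrated feed) favours S.

2.20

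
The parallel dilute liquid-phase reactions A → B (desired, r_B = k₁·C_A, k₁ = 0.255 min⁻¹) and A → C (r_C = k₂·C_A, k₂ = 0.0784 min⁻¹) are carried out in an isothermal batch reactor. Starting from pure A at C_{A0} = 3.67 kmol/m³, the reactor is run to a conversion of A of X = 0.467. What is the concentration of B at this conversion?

1.31 kmol/m³

C_A = C_{A0}(1−X) = 1.956 kmol/m³.
Both paths are first order in A, so the instantaneous fraction to B is constant: dC_B/d(−C_A) = k₁/(k₁+k₂) = 0.7648.
C_B = 0.7648·(C_{A0}−C_A) = 0.7648×1.714 = 1.31 kmol/m³.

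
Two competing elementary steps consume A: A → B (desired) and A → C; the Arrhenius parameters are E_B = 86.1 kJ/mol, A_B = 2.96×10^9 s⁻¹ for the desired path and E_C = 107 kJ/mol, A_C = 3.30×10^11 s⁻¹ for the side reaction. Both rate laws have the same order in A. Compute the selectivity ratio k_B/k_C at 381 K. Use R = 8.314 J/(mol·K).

6.58

Since both paths have the same order in A, the concentration cancels and S_{B/C} = k_B/k_C = (A_B/A_C)·exp[(E_C−E_B)/(RT)].
(E_C−E_B)/(RT) = (107−86.1)×10³/(8.314×381) = 20900/3168 = 6.598.
k_B/k_C = (2.96×10^9/3.30×10^11)·exp(6.598) = 0.008970 × 733.6 = 6.58.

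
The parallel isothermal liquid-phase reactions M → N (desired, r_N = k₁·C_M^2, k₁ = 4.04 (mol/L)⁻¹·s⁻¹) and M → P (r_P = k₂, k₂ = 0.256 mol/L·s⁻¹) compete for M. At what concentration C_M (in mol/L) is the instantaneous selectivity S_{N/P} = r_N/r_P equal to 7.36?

0.683 mol/L

S_{N/P} = (k₁/k₂)·C_M^2 ⇒ C_M = (S·k₂/k₁)^(0.5).
= (7.36×0.256/4.04)^(0.5) = (0.4664)^(0.5) = 0.683 mol/L.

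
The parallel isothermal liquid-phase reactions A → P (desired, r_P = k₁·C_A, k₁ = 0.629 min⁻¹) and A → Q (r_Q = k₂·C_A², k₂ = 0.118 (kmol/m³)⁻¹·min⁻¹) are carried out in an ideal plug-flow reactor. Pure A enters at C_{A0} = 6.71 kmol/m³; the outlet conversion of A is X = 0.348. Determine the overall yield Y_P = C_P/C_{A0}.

C_A = C_{A0}(1−X) = 4.375 kmol/m³.
Along a PFR/batch, dC_P/dC_A = −r_P/(r_P+r_Q) = −k₁/(k₁+k₂·C_A).
Integrating from C_{A0} to C_A: C_P = (0.629/0.118)·ln[(0.629+0.118·6.71)/(0.629+0.118·4.37)] = 5.331·ln(1.421/1.145) = 1.149 kmol/m³.
Y_P = C_P/C_{A0} = 1.149/6.71 = 0.171.

0.171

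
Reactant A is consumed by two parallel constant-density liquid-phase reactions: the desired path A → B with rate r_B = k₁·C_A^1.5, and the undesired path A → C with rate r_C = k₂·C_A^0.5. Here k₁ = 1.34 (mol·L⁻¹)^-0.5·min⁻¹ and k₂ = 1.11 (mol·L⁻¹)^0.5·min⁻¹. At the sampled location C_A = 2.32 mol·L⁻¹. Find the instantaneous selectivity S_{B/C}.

S_{B/C} = r_B/r_C = (k₁·C_A^1.5)/(k₂·C_A^0.5) = (k₁/k₂)·C_A.
= (1.34×2.320^1.5) / (1.11×2.320^0.5) = 4.735/1.691 = 2.80.
Since the desired path is higher order in A, keeping C_A high (PFR or concentrated feed) favours B.

2.80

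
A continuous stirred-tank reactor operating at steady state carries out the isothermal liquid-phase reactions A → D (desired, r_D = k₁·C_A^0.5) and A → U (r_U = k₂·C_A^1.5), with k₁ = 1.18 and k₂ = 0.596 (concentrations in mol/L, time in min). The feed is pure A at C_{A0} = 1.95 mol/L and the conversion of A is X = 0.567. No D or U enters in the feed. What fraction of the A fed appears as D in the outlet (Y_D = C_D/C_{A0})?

0.397

Exit C_A = C_{A0}(1−X) = 1.95×0.433 = 0.8444 mol/L.
Rates in a CSTR are evaluated at the outlet concentration: r_D = 1.18×0.8444^0.5 = 1.084, r_U = 0.596×0.8444^1.5 = 0.4624.
Fraction of consumed A going to D: r_D/(r_D+r_U) = 0.7010.
C_D = 0.7010·C_{A0}·X = 0.7010×1.95×0.567 = 0.775 mol/L; Y_D = C_D/C_{A0} = 0.397.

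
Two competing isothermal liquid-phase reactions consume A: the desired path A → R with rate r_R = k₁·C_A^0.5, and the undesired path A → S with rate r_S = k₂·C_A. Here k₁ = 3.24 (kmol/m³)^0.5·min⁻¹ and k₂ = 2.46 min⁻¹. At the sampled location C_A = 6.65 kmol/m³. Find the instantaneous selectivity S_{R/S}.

0.511

S_{R/S} = r_R/r_S = (k₁·C_A^0.5)/(k₂·C_A) = (k₁/k₂)·C_A^-0.5.
= (3.24×6.650^0.5) / (2.46×6.650) = 8.355/16.36 = 0.511.
The undesired path is higher order in A, so low C_A (CSTR or dilute feed) favours R.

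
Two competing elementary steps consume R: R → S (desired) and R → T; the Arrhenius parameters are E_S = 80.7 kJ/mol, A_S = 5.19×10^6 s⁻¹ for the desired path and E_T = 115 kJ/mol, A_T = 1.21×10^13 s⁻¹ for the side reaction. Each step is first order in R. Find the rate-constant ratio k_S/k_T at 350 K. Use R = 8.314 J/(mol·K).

0.0564

Since both paths have the same order in R, the concentration cancels and S_{S/T} = k_S/k_T = (A_S/A_T)·exp[(E_T−E_S)/(RT)].
(E_T−E_S)/(RT) = (115−80.7)×10³/(8.314×350) = 34300/2910 = 11.79.
k_S/k_T = (5.19×10^6/1.21×10^13)·exp(11.79) = 4.289×10^-7 × 1.316×10^5 = 0.0564.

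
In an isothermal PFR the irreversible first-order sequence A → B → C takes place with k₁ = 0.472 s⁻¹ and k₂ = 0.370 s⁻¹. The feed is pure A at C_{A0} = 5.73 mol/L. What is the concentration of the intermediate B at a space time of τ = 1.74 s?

2.27 mol/L

The intermediate concentration in a first-order A→B→C sequence is C_B = k₁C_{A0}(e^(−k₁τ) − e^(−k₂τ))/(k₂−k₁).
e^(−k₁τ) = e^(−0.472×1.74) = e^(−0.8213) = 0.4399; e^(−k₂τ) = e^(−0.6438) = 0.5253.
C_B = 0.472×5.73/(0.370−0.472) × (0.4399−0.5253) = (-26.52)×(-0.08542) = 2.265 mol/L.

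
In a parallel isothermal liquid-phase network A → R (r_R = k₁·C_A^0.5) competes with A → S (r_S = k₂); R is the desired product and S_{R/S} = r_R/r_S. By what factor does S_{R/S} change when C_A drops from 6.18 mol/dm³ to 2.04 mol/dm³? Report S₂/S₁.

S_{R/S} = (k₁/k₂)·C_A^0.5, so S₂/S₁ = (C_{A,2}/C_{A,1})^0.5.
= (2.04/6.18)^0.5 = (0.3301)^0.5 = 0.575.

0.575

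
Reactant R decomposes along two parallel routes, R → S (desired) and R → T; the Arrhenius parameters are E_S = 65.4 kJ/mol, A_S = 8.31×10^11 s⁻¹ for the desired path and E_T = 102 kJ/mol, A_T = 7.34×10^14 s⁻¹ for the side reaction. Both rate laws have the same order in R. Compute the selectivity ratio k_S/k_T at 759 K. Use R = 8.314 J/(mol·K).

Since both paths have the same order in R, the concentration cancels and S_{S/T} = k_S/k_T = (A_S/A_T)·exp[(E_T−E_S)/(RT)].
(E_T−E_S)/(RT) = (102−65.4)×10³/(8.314×759) = 36600/6310 = 5.800.
k_S/k_T = (8.31×10^11/7.34×10^14)·exp(5.800) = 0.001132 × 330.3 = 0.374.
Since E_S < E_T, lowering the temperature improves selectivity toward S.

0.374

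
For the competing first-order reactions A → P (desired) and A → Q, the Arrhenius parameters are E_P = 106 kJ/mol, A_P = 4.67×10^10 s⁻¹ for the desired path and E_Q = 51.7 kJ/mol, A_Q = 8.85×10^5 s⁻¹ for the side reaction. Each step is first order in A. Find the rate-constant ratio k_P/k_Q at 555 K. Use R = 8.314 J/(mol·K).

Since both paths have the same order in A, the concentration cancels and S_{P/Q} = k_P/k_Q = (A_P/A_Q)·exp[(E_Q−E_P)/(RT)].
(E_Q−E_P)/(RT) = (51.7−106)×10³/(8.314×555) = -54300/4614 = -11.77.
k_P/k_Q = (4.67×10^10/8.85×10^5)·exp(-11.77) = 52768 × 7.750×10^-6 = 0.409.
Since E_P > E_Q, raising the temperature improves selectivity toward P.

0.409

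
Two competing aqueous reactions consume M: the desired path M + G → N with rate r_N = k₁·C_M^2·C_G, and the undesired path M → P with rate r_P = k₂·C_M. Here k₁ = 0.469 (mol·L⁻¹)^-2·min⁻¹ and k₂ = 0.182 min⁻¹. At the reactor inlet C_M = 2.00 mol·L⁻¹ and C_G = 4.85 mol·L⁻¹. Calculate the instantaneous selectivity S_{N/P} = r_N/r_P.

25.0

S_{N/P} = r_N/r_P = (k₁·C_M^2·C_G)/(k₂·C_M) = (k₁/k₂)·C_M·C_G.
= (0.469×2.000^2×4.850) / (0.182×2.000) = 9.099/0.3640 = 25.0.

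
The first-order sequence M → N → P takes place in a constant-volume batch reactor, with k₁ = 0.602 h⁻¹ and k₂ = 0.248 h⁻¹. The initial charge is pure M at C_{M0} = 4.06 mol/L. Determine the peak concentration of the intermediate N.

Evaluating C_N at t_opt = ln(k₂/k₁)/(k₂−k₁) gives C_{N,max}/C_{M0} = (k₁/k₂)^[k₂/(k₂−k₁)].
= (0.602/0.248)^(0.248/(0.248−0.602)) = (2.427)^(-0.7006) = 0.5373.
C_{N,max} = 0.5373×4.06 = 2.18 mol/L.

2.18 mol/L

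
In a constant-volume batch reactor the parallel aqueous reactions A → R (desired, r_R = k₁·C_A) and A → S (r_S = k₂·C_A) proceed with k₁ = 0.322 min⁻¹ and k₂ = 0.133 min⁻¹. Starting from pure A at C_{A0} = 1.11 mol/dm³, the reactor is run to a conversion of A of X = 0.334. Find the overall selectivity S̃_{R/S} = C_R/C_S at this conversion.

C_A = C_{A0}(1−X) = 0.7393 mol/dm³.
Both paths are first order in A, so the instantaneous fraction to R is constant: dC_R/d(−C_A) = k₁/(k₁+k₂) = 0.7077.
C_R = 0.7077·(C_{A0}−C_A) = 0.7077×0.3707 = 0.262 mol/dm³.
C_S = (C_{A0}−C_A)−C_R = 0.1084 mol/dm³; S̃_{R/S} = 0.2624/0.1084 = 2.42.

2.42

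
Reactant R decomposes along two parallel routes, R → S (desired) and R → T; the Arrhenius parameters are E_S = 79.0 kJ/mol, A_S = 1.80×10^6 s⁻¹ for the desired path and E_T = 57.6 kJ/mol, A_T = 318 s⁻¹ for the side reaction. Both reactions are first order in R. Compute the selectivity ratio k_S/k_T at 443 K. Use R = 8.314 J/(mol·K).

17.0

With equal orders, S_{S/T} = k_S/k_T = (A_S/A_T)·exp[(E_T−E_S)/(RT)].
(E_T−E_S)/(RT) = (57.6−79.0)×10³/(8.314×443) = -21400/3683 = -5.810.
k_S/k_T = (1.80×10^6/318)·exp(-5.810) = 5660 × 0.002996 = 17.0.
Since E_S > E_T, raising the temperature improves selectivity toward S.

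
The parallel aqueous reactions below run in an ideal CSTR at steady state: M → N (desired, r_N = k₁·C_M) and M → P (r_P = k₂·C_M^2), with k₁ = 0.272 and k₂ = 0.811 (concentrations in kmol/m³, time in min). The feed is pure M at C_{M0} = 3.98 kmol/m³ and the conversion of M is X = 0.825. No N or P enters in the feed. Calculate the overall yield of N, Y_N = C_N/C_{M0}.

0.268

Exit C_M = C_{M0}(1−X) = 3.98×0.175 = 0.6965 kmol/m³.
A CSTR operates uniformly at the exit composition, giving r_N = 0.1894 and r_P = 0.3934 (each k·C_M^n at C_M = 0.6965).
Fraction of consumed M going to N: r_N/(r_N+r_P) = 0.3250.
C_N = 0.3250·C_{M0}·X = 0.3250×3.98×0.825 = 1.07 kmol/m³; Y_N = C_N/C_{M0} = 0.268.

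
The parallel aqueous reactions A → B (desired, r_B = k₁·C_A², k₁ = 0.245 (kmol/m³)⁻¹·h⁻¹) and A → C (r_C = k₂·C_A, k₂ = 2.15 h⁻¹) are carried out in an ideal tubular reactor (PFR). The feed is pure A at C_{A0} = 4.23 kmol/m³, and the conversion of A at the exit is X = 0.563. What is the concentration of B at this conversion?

C_A = C_{A0}(1−X) = 1.849 kmol/m³.
Along a PFR/batch, dC_C/dC_A = −r_C/(r_B+r_C) = −k₂/(k₂+k₁·C_A).
Integrating from C_{A0} to C_A: C_C = (2.15/0.245)·ln[(2.15+0.245·4.23)/(2.15+0.245·1.85)] = 8.776·ln(3.186/2.603) = 1.775 kmol/m³.
Then C_B = (C_{A0}−C_A) − C_C = 2.381 − 1.775 = 0.6066 kmol/m³.

0.607 kmol/m³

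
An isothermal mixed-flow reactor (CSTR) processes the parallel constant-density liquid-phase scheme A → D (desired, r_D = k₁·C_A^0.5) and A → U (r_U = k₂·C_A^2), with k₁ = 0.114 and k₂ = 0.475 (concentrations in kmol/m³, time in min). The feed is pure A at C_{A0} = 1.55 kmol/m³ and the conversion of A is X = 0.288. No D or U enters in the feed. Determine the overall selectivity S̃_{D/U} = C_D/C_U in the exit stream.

Exit C_A = C_{A0}(1−X) = 1.55×0.712 = 1.104 kmol/m³.
A CSTR operates uniformly at the exit composition, giving r_D = 0.1198 and r_U = 0.5785 (each k·C_A^n at C_A = 1.104).
Overall selectivity = C_D/C_U = r_Dτ/(r_Uτ) = r_D/r_U = 0.207.

0.207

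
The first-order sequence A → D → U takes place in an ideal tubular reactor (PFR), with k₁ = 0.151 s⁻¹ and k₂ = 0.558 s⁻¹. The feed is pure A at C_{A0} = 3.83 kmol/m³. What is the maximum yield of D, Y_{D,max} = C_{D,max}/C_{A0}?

0.167

For a first-order series the maximum intermediate yield is C_{D,max}/C_{A0} = (k₁/k₂)^[k₂/(k₂−k₁)].
= (0.151/0.558)^(0.558/(0.558−0.151)) = (0.2706)^(1.371) = 0.1666.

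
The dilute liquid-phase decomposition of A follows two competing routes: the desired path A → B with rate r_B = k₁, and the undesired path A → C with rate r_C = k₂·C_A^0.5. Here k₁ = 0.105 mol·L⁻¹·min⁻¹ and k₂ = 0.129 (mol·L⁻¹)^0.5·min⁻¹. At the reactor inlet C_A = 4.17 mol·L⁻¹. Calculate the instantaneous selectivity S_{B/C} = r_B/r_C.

0.399

S_{B/C} = r_B/r_C = (k₁)/(k₂·C_A^0.5) = (k₁/k₂)·C_A^-0.5.
= (0.105) / (0.129×4.170^0.5) = 0.1050/0.2634 = 0.399.
The undesired path is higher order in A, so low C_A (CSTR or dilute feed) favours B.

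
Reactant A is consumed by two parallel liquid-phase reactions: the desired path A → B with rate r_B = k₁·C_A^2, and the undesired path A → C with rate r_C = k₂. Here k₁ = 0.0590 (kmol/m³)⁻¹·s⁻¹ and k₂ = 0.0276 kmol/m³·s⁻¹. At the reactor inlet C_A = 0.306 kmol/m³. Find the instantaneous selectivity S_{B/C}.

S_{B/C} = r_B/r_C = (k₁·C_A^2)/(k₂) = (k₁/k₂)·C_A^2.
= (0.0590×0.3060^2) / (0.0276) = 0.005525/0.02760 = 0.200.

0.200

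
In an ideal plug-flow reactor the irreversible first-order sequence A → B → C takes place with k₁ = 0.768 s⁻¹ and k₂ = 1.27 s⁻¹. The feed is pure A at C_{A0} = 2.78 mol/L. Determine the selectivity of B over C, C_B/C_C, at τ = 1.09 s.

0.970

Solving the coupled first-order balances gives C_B(τ) = [k₁/(k₂−k₁)]·C_{A0}·(e^(−k₁τ) − e^(−k₂τ)).
e^(−k₁τ) = e^(−0.768×1.09) = e^(−0.8371) = 0.4330; e^(−k₂τ) = e^(−1.384) = 0.2505.
C_B = 0.768×2.78/(1.27−0.768) × (0.4330−0.2505) = 4.253×0.1825 = 0.7760 mol/L.
C_A = C_{A0}e^(−k₁τ) = 1.204 mol/L, so C_C = C_{A0}−C_A−C_B = 0.8004 mol/L; C_B/C_C = 0.970.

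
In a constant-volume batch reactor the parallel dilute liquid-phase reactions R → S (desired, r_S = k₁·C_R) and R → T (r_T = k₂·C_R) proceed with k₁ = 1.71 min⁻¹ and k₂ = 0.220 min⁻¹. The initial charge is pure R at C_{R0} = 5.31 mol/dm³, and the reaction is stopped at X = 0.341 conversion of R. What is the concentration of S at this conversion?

1.60 mol/dm³

C_R = C_{R0}(1−X) = 3.499 mol/dm³.
Both paths are first order in R, so the instantaneous fraction to S is constant: dC_S/d(−C_R) = k₁/(k₁+k₂) = 0.8860.
C_S = 0.8860·(C_{R0}−C_R) = 0.8860×1.811 = 1.60 mol/dm³.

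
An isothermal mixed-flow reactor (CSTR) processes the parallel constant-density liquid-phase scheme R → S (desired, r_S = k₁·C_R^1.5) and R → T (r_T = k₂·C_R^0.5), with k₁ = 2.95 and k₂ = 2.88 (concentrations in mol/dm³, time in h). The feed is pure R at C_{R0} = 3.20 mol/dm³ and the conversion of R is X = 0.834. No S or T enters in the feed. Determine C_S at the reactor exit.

0.940 mol/dm³

Exit C_R = C_{R0}(1−X) = 3.20×0.166 = 0.5312 mol/dm³.
In a CSTR the entire volume is at exit conditions, so r_S = 2.95×0.5312^1.5 = 1.142 and r_T = 2.88×0.5312^0.5 = 2.099.
Fraction of consumed R going to S: r_S/(r_S+r_T) = 0.3524.
C_S = 0.3524·C_{R0}·X = 0.3524×3.20×0.834 = 0.940 mol/dm³.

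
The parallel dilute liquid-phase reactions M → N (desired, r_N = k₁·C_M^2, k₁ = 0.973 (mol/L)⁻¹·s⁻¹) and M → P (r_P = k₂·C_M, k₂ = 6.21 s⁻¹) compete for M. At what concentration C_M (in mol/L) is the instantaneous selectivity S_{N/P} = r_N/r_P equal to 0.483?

3.08 mol/L

S_{N/P} = (k₁/k₂)·C_M ⇒ C_M = S·k₂/k₁.
= 0.483×6.21/0.973 = 3.08 mol/L.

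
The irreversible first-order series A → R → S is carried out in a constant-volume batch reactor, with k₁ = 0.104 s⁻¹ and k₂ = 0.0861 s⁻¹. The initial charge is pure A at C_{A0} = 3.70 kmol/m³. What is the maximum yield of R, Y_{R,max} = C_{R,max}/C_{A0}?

At the optimum, C_{R,max}/C_{A0} = (k₁/k₂)^[k₂/(k₂−k₁)].
= (0.104/0.0861)^(0.0861/(0.0861−0.104)) = (1.208)^(-4.810) = 0.4031.

0.403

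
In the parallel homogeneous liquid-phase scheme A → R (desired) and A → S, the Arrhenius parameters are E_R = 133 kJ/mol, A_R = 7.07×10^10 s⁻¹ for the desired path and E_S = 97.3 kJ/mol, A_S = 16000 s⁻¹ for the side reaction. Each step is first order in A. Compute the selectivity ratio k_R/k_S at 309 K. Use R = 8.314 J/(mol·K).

k_R/k_S = (A_R/A_S)·exp[−(E_R−E_S)/(RT)] = (A_R/A_S)·exp[(E_S−E_R)/(RT)].
(E_S−E_R)/(RT) = (97.3−133)×10³/(8.314×309) = -35700/2569 = -13.90.
k_R/k_S = (7.07×10^10/16000)·exp(-13.90) = 4.419×10^6 × 9.224×10^-7 = 4.08.
Since E_R > E_S, raising the temperature improves selectivity toward R.

4.08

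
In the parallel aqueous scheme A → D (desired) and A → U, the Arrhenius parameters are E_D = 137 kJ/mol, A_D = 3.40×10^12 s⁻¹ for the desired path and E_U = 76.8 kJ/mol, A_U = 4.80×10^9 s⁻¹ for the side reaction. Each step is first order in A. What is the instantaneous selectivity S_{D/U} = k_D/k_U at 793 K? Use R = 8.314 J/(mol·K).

With equal orders, S_{D/U} = k_D/k_U = (A_D/A_U)·exp[(E_U−E_D)/(RT)].
(E_U−E_D)/(RT) = (76.8−137)×10³/(8.314×793) = -60200/6593 = -9.131.
k_D/k_U = (3.40×10^12/4.80×10^9)·exp(-9.131) = 708.3 × 1.083×10^-4 = 0.0767.

0.0767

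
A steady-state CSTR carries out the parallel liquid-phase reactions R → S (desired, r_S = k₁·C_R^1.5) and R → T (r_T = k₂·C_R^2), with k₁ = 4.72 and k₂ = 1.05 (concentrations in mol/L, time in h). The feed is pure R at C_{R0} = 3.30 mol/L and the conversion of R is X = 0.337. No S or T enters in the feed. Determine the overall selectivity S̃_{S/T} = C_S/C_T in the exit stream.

3.04

Exit C_R = C_{R0}(1−X) = 3.30×0.663 = 2.188 mol/L.
A CSTR operates uniformly at the exit composition, giving r_S = 15.28 and r_T = 5.026 (each k·C_R^n at C_R = 2.188).
Overall selectivity = C_S/C_T = r_Sτ/(r_Tτ) = r_S/r_T = 3.04.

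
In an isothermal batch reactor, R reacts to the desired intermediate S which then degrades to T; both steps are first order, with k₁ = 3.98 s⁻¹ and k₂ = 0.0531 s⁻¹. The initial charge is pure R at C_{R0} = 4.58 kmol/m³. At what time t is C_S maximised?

1.10 s

For first-order series the maximum of C_S occurs at t_opt = ln(k₂/k₁)/(k₂−k₁).
= ln(0.0531/3.98)/(0.0531−3.98) = ln(0.01334)/-3.927 = -4.317/-3.927 = 1.10 s.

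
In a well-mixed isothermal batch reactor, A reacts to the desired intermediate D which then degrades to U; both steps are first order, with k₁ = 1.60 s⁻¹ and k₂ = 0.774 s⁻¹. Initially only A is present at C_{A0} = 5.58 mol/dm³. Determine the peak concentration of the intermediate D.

Evaluating C_D at t_opt = ln(k₂/k₁)/(k₂−k₁) gives C_{D,max}/C_{A0} = (k₁/k₂)^[k₂/(k₂−k₁)].
= (1.60/0.774)^(0.774/(0.774−1.60)) = (2.067)^(-0.9370) = 0.5064.
C_{D,max} = 0.5064×5.58 = 2.83 mol/dm³.

2.83 mol/dm³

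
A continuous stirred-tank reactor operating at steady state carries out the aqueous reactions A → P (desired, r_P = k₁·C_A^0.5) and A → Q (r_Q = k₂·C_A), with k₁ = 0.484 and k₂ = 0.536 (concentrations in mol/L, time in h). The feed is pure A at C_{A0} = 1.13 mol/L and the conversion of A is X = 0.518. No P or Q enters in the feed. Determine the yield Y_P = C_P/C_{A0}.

0.285

Exit C_A = C_{A0}(1−X) = 1.13×0.482 = 0.5447 mol/L.
A CSTR operates uniformly at the exit composition, giving r_P = 0.3572 and r_Q = 0.2919 (each k·C_A^n at C_A = 0.5447).
Fraction of consumed A going to P: r_P/(r_P+r_Q) = 0.5503.
C_P = 0.5503·C_{A0}·X = 0.5503×1.13×0.518 = 0.322 mol/L; Y_P = C_P/C_{A0} = 0.285.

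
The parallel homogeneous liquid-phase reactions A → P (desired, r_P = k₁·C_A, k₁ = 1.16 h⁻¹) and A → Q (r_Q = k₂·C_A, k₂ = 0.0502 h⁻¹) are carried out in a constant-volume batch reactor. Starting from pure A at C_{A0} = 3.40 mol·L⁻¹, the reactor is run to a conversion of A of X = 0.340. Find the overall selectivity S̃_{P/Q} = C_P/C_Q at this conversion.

C_A = C_{A0}(1−X) = 2.244 mol·L⁻¹.
Both paths are first order in A, so the instantaneous fraction to P is constant: dC_P/d(−C_A) = k₁/(k₁+k₂) = 0.9585.
C_P = 0.9585·(C_{A0}−C_A) = 0.9585×1.156 = 1.11 mol·L⁻¹.
C_Q = (C_{A0}−C_A)−C_P = 0.04795 mol·L⁻¹; S̃_{P/Q} = 1.108/0.04795 = 23.1.

23.1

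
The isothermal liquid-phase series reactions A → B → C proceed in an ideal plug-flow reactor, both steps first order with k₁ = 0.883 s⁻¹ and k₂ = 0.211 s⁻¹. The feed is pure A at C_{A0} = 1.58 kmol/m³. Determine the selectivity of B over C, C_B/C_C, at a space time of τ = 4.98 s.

0.814

Solving the coupled first-order balances gives C_B(τ) = [k₁/(k₂−k₁)]·C_{A0}·(e^(−k₁τ) − e^(−k₂τ)).
e^(−k₁τ) = e^(−0.883×4.98) = e^(−4.397) = 0.01231; e^(−k₂τ) = e^(−1.051) = 0.3497.
C_B = 0.883×1.58/(0.211−0.883) × (0.01231−0.3497) = (-2.076)×(-0.3374) = 0.7004 kmol/m³.
C_A = C_{A0}e^(−k₁τ) = 0.01945 kmol/m³, so C_C = C_{A0}−C_A−C_B = 0.8602 kmol/m³; C_B/C_C = 0.814.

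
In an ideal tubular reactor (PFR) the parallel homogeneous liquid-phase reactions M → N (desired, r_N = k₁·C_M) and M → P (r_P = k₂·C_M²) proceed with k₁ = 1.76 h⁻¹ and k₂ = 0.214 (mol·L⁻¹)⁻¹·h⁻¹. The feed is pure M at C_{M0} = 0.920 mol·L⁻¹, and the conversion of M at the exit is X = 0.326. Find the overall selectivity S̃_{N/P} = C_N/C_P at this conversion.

C_M = C_{M0}(1−X) = 0.6201 mol·L⁻¹.
Along a PFR/batch, dC_N/dC_M = −r_N/(r_N+r_P) = −k₁/(k₁+k₂·C_M).
Integrating from C_{M0} to C_M: C_N = (1.76/0.214)·ln[(1.76+0.214·0.920)/(1.76+0.214·0.620)] = 8.224·ln(1.957/1.893) = 0.2743 mol·L⁻¹.
C_P = (C_{M0}−C_M)−C_N = 0.02565 mol·L⁻¹; S̃_{N/P} = 0.2743/0.02565 = 10.7.

10.7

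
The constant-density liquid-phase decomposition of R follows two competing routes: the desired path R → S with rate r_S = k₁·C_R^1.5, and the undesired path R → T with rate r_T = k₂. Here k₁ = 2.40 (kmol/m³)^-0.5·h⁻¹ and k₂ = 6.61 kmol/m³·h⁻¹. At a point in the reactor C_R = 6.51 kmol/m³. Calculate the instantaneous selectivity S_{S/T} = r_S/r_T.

S_{S/T} = r_S/r_T = (k₁·C_R^1.5)/(k₂) = (k₁/k₂)·C_R^1.5.
= (2.40×6.510^1.5) / (6.61) = 39.86/6.610 = 6.03.

6.03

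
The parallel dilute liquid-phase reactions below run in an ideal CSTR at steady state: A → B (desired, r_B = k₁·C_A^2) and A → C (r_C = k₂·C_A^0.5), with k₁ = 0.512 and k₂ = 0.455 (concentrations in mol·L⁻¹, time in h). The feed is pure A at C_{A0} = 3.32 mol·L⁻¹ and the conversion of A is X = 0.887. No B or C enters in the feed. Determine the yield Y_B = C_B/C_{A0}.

0.182

Exit C_A = C_{A0}(1−X) = 3.32×0.113 = 0.3752 mol·L⁻¹.
In a CSTR the entire volume is at exit conditions, so r_B = 0.512×0.3752^2 = 0.07206 and r_C = 0.455×0.3752^0.5 = 0.2787.
Fraction of consumed A going to B: r_B/(r_B+r_C) = 0.2054.
C_B = 0.2054·C_{A0}·X = 0.2054×3.32×0.887 = 0.605 mol·L⁻¹; Y_B = C_B/C_{A0} = 0.182.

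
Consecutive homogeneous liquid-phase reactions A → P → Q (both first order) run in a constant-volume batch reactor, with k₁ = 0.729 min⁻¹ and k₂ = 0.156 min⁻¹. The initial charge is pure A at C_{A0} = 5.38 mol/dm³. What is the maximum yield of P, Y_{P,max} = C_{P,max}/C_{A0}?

Evaluating C_P at t_opt = ln(k₂/k₁)/(k₂−k₁) gives C_{P,max}/C_{A0} = (k₁/k₂)^[k₂/(k₂−k₁)].
= (0.729/0.156)^(0.156/(0.156−0.729)) = (4.673)^(-0.2723) = 0.6572.

0.657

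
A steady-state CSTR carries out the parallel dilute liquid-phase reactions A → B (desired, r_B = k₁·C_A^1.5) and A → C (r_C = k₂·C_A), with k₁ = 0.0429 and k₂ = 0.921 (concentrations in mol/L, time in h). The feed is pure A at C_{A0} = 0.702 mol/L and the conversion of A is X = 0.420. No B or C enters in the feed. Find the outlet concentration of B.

Exit C_A = C_{A0}(1−X) = 0.702×0.580 = 0.4072 mol/L.
In a CSTR the entire volume is at exit conditions, so r_B = 0.0429×0.4072^1.5 = 0.01115 and r_C = 0.921×0.4072 = 0.3750.
Fraction of consumed A going to B: r_B/(r_B+r_C) = 0.02886.
C_B = 0.02886·C_{A0}·X = 0.02886×0.702×0.420 = 0.00851 mol/L.

0.00851 mol/L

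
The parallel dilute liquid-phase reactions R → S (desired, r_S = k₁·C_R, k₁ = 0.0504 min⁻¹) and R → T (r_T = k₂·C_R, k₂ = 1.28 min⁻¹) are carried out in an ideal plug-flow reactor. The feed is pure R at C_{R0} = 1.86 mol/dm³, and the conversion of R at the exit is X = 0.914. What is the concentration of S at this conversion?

C_R = C_{R0}(1−X) = 0.1600 mol/dm³.
Both paths are first order in R, so the instantaneous fraction to S is constant: dC_S/d(−C_R) = k₁/(k₁+k₂) = 0.03788.
C_S = 0.03788·(C_{R0}−C_R) = 0.03788×1.700 = 0.0644 mol/dm³.

0.0644 mol/dm³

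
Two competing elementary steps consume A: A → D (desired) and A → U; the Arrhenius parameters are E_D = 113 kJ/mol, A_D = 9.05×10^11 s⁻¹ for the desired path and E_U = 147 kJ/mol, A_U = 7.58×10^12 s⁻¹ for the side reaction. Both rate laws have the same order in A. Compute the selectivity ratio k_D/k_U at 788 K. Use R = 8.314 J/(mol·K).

k_D/k_U = (A_D/A_U)·exp[−(E_D−E_U)/(RT)] = (A_D/A_U)·exp[(E_U−E_D)/(RT)].
(E_U−E_D)/(RT) = (147−113)×10³/(8.314×788) = 34000/6551 = 5.190.
k_D/k_U = (9.05×10^11/7.58×10^12)·exp(5.190) = 0.1194 × 179.4 = 21.4.

21.4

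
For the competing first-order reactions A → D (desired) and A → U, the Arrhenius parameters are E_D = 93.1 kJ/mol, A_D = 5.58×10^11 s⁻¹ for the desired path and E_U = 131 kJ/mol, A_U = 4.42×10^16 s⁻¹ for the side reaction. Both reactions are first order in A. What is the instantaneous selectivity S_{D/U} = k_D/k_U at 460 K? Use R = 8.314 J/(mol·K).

0.254

k_D/k_U = (A_D/A_U)·exp[−(E_D−E_U)/(RT)] = (A_D/A_U)·exp[(E_U−E_D)/(RT)].
(E_U−E_D)/(RT) = (131−93.1)×10³/(8.314×460) = 37900/3824 = 9.910.
k_D/k_U = (5.58×10^11/4.42×10^16)·exp(9.910) = 1.262×10^-5 × 20130 = 0.254.
Since E_D < E_U, lowering the temperature improves selectivity toward D.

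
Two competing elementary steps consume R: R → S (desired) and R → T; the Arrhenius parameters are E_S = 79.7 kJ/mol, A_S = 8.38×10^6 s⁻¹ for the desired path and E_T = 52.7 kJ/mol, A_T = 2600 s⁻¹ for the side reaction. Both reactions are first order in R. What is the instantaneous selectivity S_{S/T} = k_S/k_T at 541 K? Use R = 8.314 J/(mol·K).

With equal orders, S_{S/T} = k_S/k_T = (A_S/A_T)·exp[(E_T−E_S)/(RT)].
(E_T−E_S)/(RT) = (52.7−79.7)×10³/(8.314×541) = -27000/4498 = -6.003.
k_S/k_T = (8.38×10^6/2600)·exp(-6.003) = 3223 × 0.002472 = 7.97.

7.97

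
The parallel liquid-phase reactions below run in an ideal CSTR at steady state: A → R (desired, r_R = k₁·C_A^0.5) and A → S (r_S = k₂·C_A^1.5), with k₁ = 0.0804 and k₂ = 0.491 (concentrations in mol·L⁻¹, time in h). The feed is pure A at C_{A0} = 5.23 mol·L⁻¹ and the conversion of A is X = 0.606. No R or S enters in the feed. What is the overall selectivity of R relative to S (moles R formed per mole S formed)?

0.0795

Exit C_A = C_{A0}(1−X) = 5.23×0.394 = 2.061 mol·L⁻¹.
A CSTR operates uniformly at the exit composition, giving r_R = 0.1154 and r_S = 1.452 (each k·C_A^n at C_A = 2.061).
Overall selectivity = C_R/C_S = r_Rτ/(r_Sτ) = r_R/r_S = 0.0795.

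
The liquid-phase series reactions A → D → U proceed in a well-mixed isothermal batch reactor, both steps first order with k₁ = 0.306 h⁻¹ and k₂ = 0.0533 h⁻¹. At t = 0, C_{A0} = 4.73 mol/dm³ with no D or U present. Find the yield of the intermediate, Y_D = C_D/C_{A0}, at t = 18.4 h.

The intermediate concentration in a first-order A→B→C sequence is C_D = k₁C_{A0}(e^(−k₁t) − e^(−k₂t))/(k₂−k₁).
e^(−k₁t) = e^(−0.306×18.4) = e^(−5.630) = 0.003587; e^(−k₂t) = e^(−0.9807) = 0.3750.
C_D = 0.306×4.73/(0.0533−0.306) × (0.003587−0.3750) = (-5.728)×(-0.3715) = 2.128 mol/dm³.
Y_D = C_D/C_{A0} = 2.128/4.73 = 0.450.

0.450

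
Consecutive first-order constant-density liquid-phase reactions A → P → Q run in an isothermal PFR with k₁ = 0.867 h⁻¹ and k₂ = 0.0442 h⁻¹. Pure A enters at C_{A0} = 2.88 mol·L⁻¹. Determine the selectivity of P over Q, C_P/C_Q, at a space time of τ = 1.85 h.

Solving the coupled first-order balances gives C_P(τ) = [k₁/(k₂−k₁)]·C_{A0}·(e^(−k₁τ) − e^(−k₂τ)).
e^(−k₁τ) = e^(−0.867×1.85) = e^(−1.604) = 0.2011; e^(−k₂τ) = e^(−0.08177) = 0.9215.
C_P = 0.867×2.88/(0.0442−0.867) × (0.2011−0.9215) = (-3.035)×(-0.7204) = 2.186 mol·L⁻¹.
C_A = C_{A0}e^(−k₁τ) = 0.5792 mol·L⁻¹, so C_Q = C_{A0}−C_A−C_P = 0.1147 mol·L⁻¹; C_P/C_Q = 19.1.

19.1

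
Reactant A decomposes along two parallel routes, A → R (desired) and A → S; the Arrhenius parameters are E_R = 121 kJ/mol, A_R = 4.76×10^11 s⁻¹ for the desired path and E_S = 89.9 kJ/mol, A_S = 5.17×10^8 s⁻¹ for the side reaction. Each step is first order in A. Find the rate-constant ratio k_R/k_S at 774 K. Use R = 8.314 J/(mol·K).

7.33

k_R/k_S = (A_R/A_S)·exp[−(E_R−E_S)/(RT)] = (A_R/A_S)·exp[(E_S−E_R)/(RT)].
(E_S−E_R)/(RT) = (89.9−121)×10³/(8.314×774) = -31100/6435 = -4.833.
k_R/k_S = (4.76×10^11/5.17×10^8)·exp(-4.833) = 920.7 × 0.007963 = 7.33.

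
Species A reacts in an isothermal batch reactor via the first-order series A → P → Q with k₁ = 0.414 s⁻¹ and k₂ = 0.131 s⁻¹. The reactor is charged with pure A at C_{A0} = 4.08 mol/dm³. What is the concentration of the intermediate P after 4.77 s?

2.37 mol/dm³

Solving the coupled first-order balances gives C_P(t) = [k₁/(k₂−k₁)]·C_{A0}·(e^(−k₁t) − e^(−k₂t)).
e^(−k₁t) = e^(−0.414×4.77) = e^(−1.975) = 0.1388; e^(−k₂t) = e^(−0.6249) = 0.5353.
C_P = 0.414×4.08/(0.131−0.414) × (0.1388−0.5353) = (-5.969)×(-0.3965) = 2.367 mol/dm³.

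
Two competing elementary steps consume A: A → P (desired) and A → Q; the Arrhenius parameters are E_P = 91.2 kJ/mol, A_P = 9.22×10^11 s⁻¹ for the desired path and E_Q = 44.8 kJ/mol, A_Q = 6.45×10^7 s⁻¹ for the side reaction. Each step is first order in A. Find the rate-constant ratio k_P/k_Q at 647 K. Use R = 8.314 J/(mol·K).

2.56

Since both paths have the same order in A, the concentration cancels and S_{P/Q} = k_P/k_Q = (A_P/A_Q)·exp[(E_Q−E_P)/(RT)].
(E_Q−E_P)/(RT) = (44.8−91.2)×10³/(8.314×647) = -46400/5379 = -8.626.
k_P/k_Q = (9.22×10^11/6.45×10^7)·exp(-8.626) = 14295 × 1.794×10^-4 = 2.56.
Since E_P > E_Q, raising the temperature improves selectivity toward P.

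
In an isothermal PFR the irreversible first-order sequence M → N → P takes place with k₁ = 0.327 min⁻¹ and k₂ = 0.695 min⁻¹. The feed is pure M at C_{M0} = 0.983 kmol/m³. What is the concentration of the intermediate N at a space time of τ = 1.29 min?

The intermediate concentration in a first-order A→B→C sequence is C_N = k₁C_{M0}(e^(−k₁τ) − e^(−k₂τ))/(k₂−k₁).
e^(−k₁τ) = e^(−0.327×1.29) = e^(−0.4218) = 0.6558; e^(−k₂τ) = e^(−0.8965) = 0.4080.
C_N = 0.327×0.983/(0.695−0.327) × (0.6558−0.4080) = 0.8735×0.2479 = 0.2165 kmol/m³.

0.217 kmol/m³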